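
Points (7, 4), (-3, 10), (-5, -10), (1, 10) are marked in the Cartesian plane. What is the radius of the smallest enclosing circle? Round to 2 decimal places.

By Welzl's lemma the MEC is supported by two points (diametrically opposite) or three points (on a circumcircle).
The farthest pair is (-5, -10)–(1, 10) with squared distance 436. The circle on this segment as diameter has centre (-2, 0) and r² = 436/4 = 109.
Check (7, 4): distance² to centre = 97 ≤ 109, so it lies inside.
All remaining points lie in this disk, and no smaller disk contains both endpoints, so this is the minimum enclosing circle.
r = √109 ≈ 10.44.

10.44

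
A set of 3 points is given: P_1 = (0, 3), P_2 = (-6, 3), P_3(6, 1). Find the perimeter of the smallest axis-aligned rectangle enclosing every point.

Width = max x − min x = 6 − (-6) = 12.
Height = max y − min y = 3 − 1 = 2.
Perimeter = 2(12 + 2) = 28.

28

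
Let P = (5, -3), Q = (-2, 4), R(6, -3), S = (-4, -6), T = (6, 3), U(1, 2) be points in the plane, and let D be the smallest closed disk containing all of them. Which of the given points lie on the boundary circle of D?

S, T

By Welzl's lemma the MEC is supported by two points (diametrically opposite) or three points (on a circumcircle).
The farthest pair is S–T with squared distance 181. The circle on this segment as diameter has centre (1, -1.5) and r² = 181/4 = 45.25.
Check P: distance² to centre = 18.25 ≤ 45.25, so it lies inside.
All remaining points lie in this disk, and no smaller disk contains both endpoints, so this is the minimum enclosing circle.
The points at distance exactly r from the centre are S, T — 2 points.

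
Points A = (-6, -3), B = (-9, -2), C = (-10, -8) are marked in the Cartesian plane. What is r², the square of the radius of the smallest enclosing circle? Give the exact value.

7585/722

Side lengths²: AB² = 10, AC² = 41, BC² = 37.
Since AC² = 41 < 37 + 10 = 47, the triangle is acute, so the smallest enclosing circle is the circumcircle.
Circumcentre = (-319/38, -197/38), r² = 7585/722.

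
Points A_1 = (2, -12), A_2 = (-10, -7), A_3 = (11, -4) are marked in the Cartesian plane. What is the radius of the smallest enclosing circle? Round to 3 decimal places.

Side lengths²: A_1A_2² = 169, A_1A_3² = 145, A_2A_3² = 450.
Since A_2A_3² = 450 ≥ 169 + 145 = 314, the angle opposite A_2A_3 is not acute, so the smallest enclosing circle has A_2A_3 as diameter.
Centre = midpoint of A_2A_3 = (0.5, -5.5), r² = 450/4 = 112.5.
r = √(112.5) ≈ 10.607.

10.607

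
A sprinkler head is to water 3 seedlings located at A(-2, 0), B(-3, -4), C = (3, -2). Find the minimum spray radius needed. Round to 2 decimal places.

3.19

Side lengths²: AB² = 17, AC² = 29, BC² = 40.
Since BC² = 40 < 29 + 17 = 46, the triangle is acute, so the smallest enclosing circle is the circumcircle.
Circumcentre = (-3/22, -57/22), r² = 2465/242.
r = √(2465/242) ≈ 3.19.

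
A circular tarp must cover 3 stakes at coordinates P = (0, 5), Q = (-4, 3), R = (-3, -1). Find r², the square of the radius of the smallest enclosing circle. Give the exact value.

11.25

Side lengths²: PQ² = 20, PR² = 45, QR² = 17.
Since PR² = 45 ≥ 20 + 17 = 37, the angle opposite PR is not acute, so the smallest enclosing circle has PR as diameter.
Centre = midpoint of PR = (-1.5, 2), r² = 45/4 = 11.25.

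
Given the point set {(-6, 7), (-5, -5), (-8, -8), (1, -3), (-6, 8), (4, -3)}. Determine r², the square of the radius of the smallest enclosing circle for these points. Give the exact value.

14365/196

A smallest enclosing disk is always determined by at most three of the input points on its boundary.
The minimum enclosing circle is determined by three boundary points: (-8, -8), (-6, 8), (4, -3).
Their circumcentre is (-29/7, -5/14) with r² = 14365/196.
The farthest remaining point (-6, 7) is at distance² 11285/196 ≤ 14365/196.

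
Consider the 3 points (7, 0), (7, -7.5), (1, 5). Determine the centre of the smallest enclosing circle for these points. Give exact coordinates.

Call the three points A, B, C in the order given.
Side lengths²: AB² = 56.25, AC² = 61, BC² = 192.25.
Since BC² = 192.25 ≥ 61 + 56.25 = 117.25, the angle opposite BC is not acute, so the smallest enclosing circle has BC as diameter.
Centre = midpoint of BC = (4, -1.25), r² = 192.25/4 = 48.0625.
Centre = (4, -1.25).

(4, -1.25)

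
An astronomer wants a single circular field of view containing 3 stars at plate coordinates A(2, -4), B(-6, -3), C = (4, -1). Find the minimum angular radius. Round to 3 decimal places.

Side lengths²: AB² = 65, AC² = 13, BC² = 104.
Since BC² = 104 ≥ 65 + 13 = 78, the angle opposite BC is not acute, so the smallest enclosing circle has BC as diameter.
Centre = midpoint of BC = (-1, -2), r² = 104/4 = 26.
r = √26 ≈ 5.099.

5.099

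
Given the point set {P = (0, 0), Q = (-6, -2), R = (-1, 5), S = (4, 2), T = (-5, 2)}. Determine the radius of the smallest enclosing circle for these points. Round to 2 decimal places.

5.39

A smallest enclosing disk is always determined by at most three of the input points on its boundary.
The farthest pair is Q–S with squared distance 116. The circle on this segment as diameter has centre (-1, 0) and r² = 116/4 = 29.
Check P: distance² to centre = 1 ≤ 29, so it lies inside.
All remaining points lie in this disk, and no smaller disk contains both endpoints, so this is the minimum enclosing circle.
r = √29 ≈ 5.39.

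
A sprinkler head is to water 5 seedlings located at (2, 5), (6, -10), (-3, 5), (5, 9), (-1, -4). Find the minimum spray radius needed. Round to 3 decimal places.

9.541

By Welzl's lemma the MEC is supported by two points (diametrically opposite) or three points (on a circumcircle).
The minimum enclosing circle is determined by three boundary points: (6, -10), (-3, 5), (5, 9).
Their circumcentre is (62/13, -7/13) with r² = 15385/169.
The farthest remaining point (-1, -4) is at distance² 7650/169 ≤ 15385/169.
r = √(15385/169) ≈ 9.541.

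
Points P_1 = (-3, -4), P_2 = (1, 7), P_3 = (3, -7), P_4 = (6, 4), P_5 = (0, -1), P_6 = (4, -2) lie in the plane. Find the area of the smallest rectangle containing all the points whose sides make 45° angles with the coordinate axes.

In coordinates u = x + y, v = x − y the rectangle is axis-aligned; the map (x,y)→(u,v) scales areas by 2.
u-values: -7, 8, -4, 10, -1, 2; range = 10 − (-7) = 17.
v-values: 1, -6, 10, 2, 1, 6; range = 10 − (-6) = 16.
Area = (17 × 16) / 2 = 136.

136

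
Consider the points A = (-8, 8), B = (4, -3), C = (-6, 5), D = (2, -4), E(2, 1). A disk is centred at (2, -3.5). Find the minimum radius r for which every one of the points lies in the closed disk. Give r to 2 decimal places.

15.24

The required radius is the distance from (2, -3.5) to the farthest point.
Squared distances: 232.25, 4.25, 136.25, 0.25, 20.25.
Maximum is 232.25, attained at A.
r = √(232.25) ≈ 15.24.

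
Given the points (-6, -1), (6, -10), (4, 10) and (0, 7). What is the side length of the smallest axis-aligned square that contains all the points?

20

The bounding box has width 12 and height 20.
An axis-aligned square enclosing the set must have side ≥ max(width, height).
So the minimum side is max(12, 20) = 20.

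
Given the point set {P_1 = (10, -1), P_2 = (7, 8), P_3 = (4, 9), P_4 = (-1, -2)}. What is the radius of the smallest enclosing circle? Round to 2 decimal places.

6.71

A smallest enclosing disk is always determined by at most three of the input points on its boundary.
The minimum enclosing circle is determined by three boundary points: P_1, P_3, P_4.
Their circumcentre is (241/58, 133/58) with r² = 75701/1682.
The farthest remaining point P_2 is at distance² 68393/1682 ≤ 75701/1682.
r = √(75701/1682) ≈ 6.71.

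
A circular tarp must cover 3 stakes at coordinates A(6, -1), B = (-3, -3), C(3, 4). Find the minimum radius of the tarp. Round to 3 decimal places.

4.859

Side lengths²: AB² = 85, AC² = 34, BC² = 85.
Since BC² = 85 < 85 + 34 = 119, the triangle is acute, so the smallest enclosing circle is the circumcircle.
Circumcentre = (7/6, -0.5), r² = 425/18.
r = √(425/18) ≈ 4.859.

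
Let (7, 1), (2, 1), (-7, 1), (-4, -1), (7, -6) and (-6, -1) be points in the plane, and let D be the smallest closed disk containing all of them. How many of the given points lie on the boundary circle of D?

The minimum enclosing circle of a finite set is fixed by two of the points (as a diameter) or three (as a circumcircle).
The farthest pair is (-7, 1)–(7, -6) with squared distance 245. The circle on this segment as diameter has centre (0, -2.5) and r² = 245/4 = 61.25.
Check (7, 1): distance² to centre = 61.25 ≤ 61.25, so it lies inside.
All remaining points lie in this disk, and no smaller disk contains both endpoints, so this is the minimum enclosing circle.
The points at distance exactly r from the centre are (7, 1), (-7, 1), (7, -6) — 3 points.

3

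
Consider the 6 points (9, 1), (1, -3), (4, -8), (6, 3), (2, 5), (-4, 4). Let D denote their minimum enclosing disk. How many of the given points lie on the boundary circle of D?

3

By Welzl's lemma the MEC is supported by two points (diametrically opposite) or three points (on a circumcircle).
The minimum enclosing circle is determined by three boundary points: (9, 1), (4, -8), (-4, 4).
Their circumcentre is (19/11, -28/33) with r² = 61321/1089.
The farthest remaining point (2, 5) is at distance² 37330/1089 ≤ 61321/1089.
The points at distance exactly r from the centre are (9, 1), (4, -8), (-4, 4) — 3 points.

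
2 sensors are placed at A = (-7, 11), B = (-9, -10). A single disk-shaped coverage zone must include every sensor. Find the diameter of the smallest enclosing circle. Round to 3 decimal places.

21.095

The smallest circle enclosing two points has them as diameter endpoints.
Centre = midpoint = (-8, 0.5); r² = |AB|²/4 = 445/4 = 111.25.
Diameter = 2r = 2√(111.25) ≈ 21.095.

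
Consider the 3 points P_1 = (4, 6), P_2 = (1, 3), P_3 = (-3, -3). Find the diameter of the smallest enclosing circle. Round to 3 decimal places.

11.402

Side lengths²: P_1P_2² = 18, P_1P_3² = 130, P_2P_3² = 52.
Since P_1P_3² = 130 ≥ 52 + 18 = 70, the angle opposite P_1P_3 is not acute, so the smallest enclosing circle has P_1P_3 as diameter.
Centre = midpoint of P_1P_3 = (0.5, 1.5), r² = 130/4 = 32.5.
Diameter = 2r = 2√(32.5) ≈ 11.402.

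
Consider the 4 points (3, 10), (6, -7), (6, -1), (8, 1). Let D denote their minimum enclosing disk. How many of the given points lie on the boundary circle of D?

The farthest pair is (3, 10)–(6, -7) with squared distance 298. The circle on this segment as diameter has centre (4.5, 1.5) and r² = 298/4 = 74.5.
Check (6, -1): distance² to centre = 8.5 ≤ 74.5, so it lies inside.
All remaining points lie in this disk, and no smaller disk contains both endpoints, so this is the minimum enclosing circle.
The points at distance exactly r from the centre are (3, 10), (6, -7) — 2 points.

2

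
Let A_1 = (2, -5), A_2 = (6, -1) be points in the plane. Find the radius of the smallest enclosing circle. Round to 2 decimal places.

2.83

The smallest circle enclosing two points has them as diameter endpoints.
Centre = midpoint = (4, -3); r² = |A_1A_2|²/4 = 32/4 = 8.
r = √8 ≈ 2.83.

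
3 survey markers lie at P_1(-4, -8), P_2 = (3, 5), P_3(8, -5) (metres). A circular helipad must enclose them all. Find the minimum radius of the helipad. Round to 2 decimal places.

Side lengths²: P_1P_2² = 218, P_1P_3² = 153, P_2P_3² = 125.
Since P_1P_2² = 218 < 153 + 125 = 278, the triangle is acute, so the smallest enclosing circle is the circumcircle.
Circumcentre = (17/18, -41/18), r² = 9265/162.
r = √(9265/162) ≈ 7.56.

7.56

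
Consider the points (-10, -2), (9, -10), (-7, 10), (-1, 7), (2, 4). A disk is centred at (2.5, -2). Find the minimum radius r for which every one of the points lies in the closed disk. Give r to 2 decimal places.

15.31

The required radius is the distance from (2.5, -2) to the farthest point.
Squared distances: 156.25, 106.25, 234.25, 93.25, 36.25.
Maximum is 234.25, attained at (-7, 10).
r = √(234.25) ≈ 15.31.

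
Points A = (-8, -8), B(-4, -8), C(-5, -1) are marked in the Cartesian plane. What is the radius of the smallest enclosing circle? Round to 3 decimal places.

3.847

Side lengths²: AB² = 16, AC² = 58, BC² = 50.
Since AC² = 58 < 50 + 16 = 66, the triangle is acute, so the smallest enclosing circle is the circumcircle.
Circumcentre = (-6, -33/7), r² = 725/49.
r = √(725/49) ≈ 3.847.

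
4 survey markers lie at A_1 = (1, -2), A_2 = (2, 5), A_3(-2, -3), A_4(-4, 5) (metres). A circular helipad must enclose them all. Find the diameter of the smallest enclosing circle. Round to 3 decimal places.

The minimum enclosing circle of a finite set is fixed by two of the points (as a diameter) or three (as a circumcircle).
The minimum enclosing circle is determined by three boundary points: A_2, A_3, A_4.
Their circumcentre is (-1, 1.5) with r² = 21.25.
The farthest remaining point A_1 is at distance² 16.25 ≤ 21.25.
Diameter = 2r = 2√(21.25) ≈ 9.220.

9.220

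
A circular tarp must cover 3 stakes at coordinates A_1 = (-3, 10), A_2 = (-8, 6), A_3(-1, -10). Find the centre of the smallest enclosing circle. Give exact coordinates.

(-2, 0)

Side lengths²: A_1A_2² = 41, A_1A_3² = 404, A_2A_3² = 305.
Since A_1A_3² = 404 ≥ 305 + 41 = 346, the angle opposite A_1A_3 is not acute, so the smallest enclosing circle has A_1A_3 as diameter.
Centre = midpoint of A_1A_3 = (-2, 0), r² = 404/4 = 101.
Centre = (-2, 0).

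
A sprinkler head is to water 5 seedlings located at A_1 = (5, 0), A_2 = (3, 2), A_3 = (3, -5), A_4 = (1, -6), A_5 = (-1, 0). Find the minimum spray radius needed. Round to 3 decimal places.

By Welzl's lemma the MEC is supported by two points (diametrically opposite) or three points (on a circumcircle).
The farthest pair is A_2–A_4 with squared distance 68. The circle on this segment as diameter has centre (2, -2) and r² = 68/4 = 17.
Check A_1: distance² to centre = 13 ≤ 17, so it lies inside.
All remaining points lie in this disk, and no smaller disk contains both endpoints, so this is the minimum enclosing circle.
r = √17 ≈ 4.123.

4.123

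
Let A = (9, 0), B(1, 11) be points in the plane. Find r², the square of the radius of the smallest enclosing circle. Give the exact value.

46.25

The smallest circle enclosing two points has them as diameter endpoints.
Centre = midpoint = (5, 5.5); r² = |AB|²/4 = 185/4 = 46.25.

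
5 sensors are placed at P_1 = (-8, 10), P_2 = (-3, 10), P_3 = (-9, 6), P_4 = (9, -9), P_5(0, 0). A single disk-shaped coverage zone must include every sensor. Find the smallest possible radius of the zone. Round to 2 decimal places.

By Welzl's lemma the MEC is supported by two points (diametrically opposite) or three points (on a circumcircle).
The farthest pair is P_1–P_4 with squared distance 650. The circle on this segment as diameter has centre (0.5, 0.5) and r² = 650/4 = 162.5.
Check P_2: distance² to centre = 102.5 ≤ 162.5, so it lies inside.
All remaining points lie in this disk, and no smaller disk contains both endpoints, so this is the minimum enclosing circle.
r = √(162.5) ≈ 12.75.

12.75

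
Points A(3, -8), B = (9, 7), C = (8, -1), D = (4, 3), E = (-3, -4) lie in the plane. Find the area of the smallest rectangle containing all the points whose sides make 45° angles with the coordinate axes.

In coordinates u = x + y, v = x − y the rectangle is axis-aligned; the map (x,y)→(u,v) scales areas by 2.
u-values: -5, 16, 7, 7, -7; range = 16 − (-7) = 23.
v-values: 11, 2, 9, 1, 1; range = 11 − 1 = 10.
Area = (23 × 10) / 2 = 115.

115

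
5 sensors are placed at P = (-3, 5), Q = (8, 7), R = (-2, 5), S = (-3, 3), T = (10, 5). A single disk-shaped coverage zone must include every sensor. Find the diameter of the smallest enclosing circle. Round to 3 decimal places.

13.153

By Welzl's lemma the MEC is supported by two points (diametrically opposite) or three points (on a circumcircle).
The farthest pair is S–T with squared distance 173. The circle on this segment as diameter has centre (3.5, 4) and r² = 173/4 = 43.25.
Check P: distance² to centre = 43.25 ≤ 43.25, so it lies inside.
All remaining points lie in this disk, and no smaller disk contains both endpoints, so this is the minimum enclosing circle.
Diameter = 2r = 2√(43.25) ≈ 13.153.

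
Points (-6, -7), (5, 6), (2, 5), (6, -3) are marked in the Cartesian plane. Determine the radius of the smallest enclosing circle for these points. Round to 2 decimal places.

The minimum enclosing circle of a finite set is fixed by two of the points (as a diameter) or three (as a circumcircle).
The farthest pair is (-6, -7)–(5, 6) with squared distance 290. The circle on this segment as diameter has centre (-0.5, -0.5) and r² = 290/4 = 72.5.
Check (2, 5): distance² to centre = 36.5 ≤ 72.5, so it lies inside.
All remaining points lie in this disk, and no smaller disk contains both endpoints, so this is the minimum enclosing circle.
r = √(72.5) ≈ 8.51.

8.51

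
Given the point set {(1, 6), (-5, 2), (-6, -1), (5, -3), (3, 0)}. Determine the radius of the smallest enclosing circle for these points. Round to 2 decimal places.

The minimum enclosing circle of a finite set is fixed by two of the points (as a diameter) or three (as a circumcircle).
The minimum enclosing circle is determined by three boundary points: (1, 6), (-6, -1), (5, -3).
Their circumcentre is (-3/26, 3/26) with r² = 12125/338.
The farthest remaining point (-5, 2) is at distance² 9265/338 ≤ 12125/338.
r = √(12125/338) ≈ 5.99.

5.99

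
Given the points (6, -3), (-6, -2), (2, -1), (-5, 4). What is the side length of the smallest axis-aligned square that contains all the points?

The bounding box has width 12 and height 7.
An axis-aligned square enclosing the set must have side ≥ max(width, height).
So the minimum side is max(12, 7) = 12.

12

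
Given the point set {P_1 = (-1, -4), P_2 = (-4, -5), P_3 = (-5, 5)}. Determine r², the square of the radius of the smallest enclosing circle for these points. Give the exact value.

Side lengths²: P_1P_2² = 10, P_1P_3² = 97, P_2P_3² = 101.
Since P_2P_3² = 101 < 97 + 10 = 107, the triangle is acute, so the smallest enclosing circle is the circumcircle.
Circumcentre = (-249/62, 3/62), r² = 48985/1922.

48985/1922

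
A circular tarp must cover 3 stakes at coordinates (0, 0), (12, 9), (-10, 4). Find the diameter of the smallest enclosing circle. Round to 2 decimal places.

22.56

Call the three points A, B, C in the order given.
Side lengths²: AB² = 225, AC² = 116, BC² = 509.
Since BC² = 509 ≥ 225 + 116 = 341, the angle opposite BC is not acute, so the smallest enclosing circle has BC as diameter.
Centre = midpoint of BC = (1, 6.5), r² = 509/4 = 127.25.
Diameter = 2r = 2√(127.25) ≈ 22.56.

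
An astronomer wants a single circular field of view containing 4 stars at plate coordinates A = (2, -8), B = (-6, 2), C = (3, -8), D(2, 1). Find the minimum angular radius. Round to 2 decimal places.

6.73

The minimum enclosing circle of a finite set is fixed by two of the points (as a diameter) or three (as a circumcircle).
The farthest pair is B–C with squared distance 181. The circle on this segment as diameter has centre (-1.5, -3) and r² = 181/4 = 45.25.
Check A: distance² to centre = 37.25 ≤ 45.25, so it lies inside.
All remaining points lie in this disk, and no smaller disk contains both endpoints, so this is the minimum enclosing circle.
r = √(45.25) ≈ 6.73.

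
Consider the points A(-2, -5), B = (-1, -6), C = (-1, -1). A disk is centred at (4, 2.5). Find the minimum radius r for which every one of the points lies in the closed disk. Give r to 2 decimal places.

The required radius is the distance from (4, 2.5) to the farthest point.
Squared distances: 92.25, 97.25, 37.25.
Maximum is 97.25, attained at B.
r = √(97.25) ≈ 9.86.

9.86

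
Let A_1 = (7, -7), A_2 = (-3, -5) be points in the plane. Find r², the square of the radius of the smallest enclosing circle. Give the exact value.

26

The smallest circle enclosing two points has them as diameter endpoints.
Centre = midpoint = (2, -6); r² = |A_1A_2|²/4 = 104/4 = 26.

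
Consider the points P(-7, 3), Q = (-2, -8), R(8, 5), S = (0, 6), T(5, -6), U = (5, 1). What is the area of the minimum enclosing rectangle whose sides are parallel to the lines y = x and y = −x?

In coordinates u = x + y, v = x − y the rectangle is axis-aligned; the map (x,y)→(u,v) scales areas by 2.
u-values: -4, -10, 13, 6, -1, 6; range = 13 − (-10) = 23.
v-values: -10, 6, 3, -6, 11, 4; range = 11 − (-10) = 21.
Area = (23 × 21) / 2 = 241.5.

241.5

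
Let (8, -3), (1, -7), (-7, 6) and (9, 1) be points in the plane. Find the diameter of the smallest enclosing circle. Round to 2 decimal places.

17.49

The minimum enclosing circle of a finite set is fixed by two of the points (as a diameter) or three (as a circumcircle).
The farthest pair is (8, -3)–(-7, 6) with squared distance 306. The circle on this segment as diameter has centre (0.5, 1.5) and r² = 306/4 = 76.5.
Check (1, -7): distance² to centre = 72.5 ≤ 76.5, so it lies inside.
All remaining points lie in this disk, and no smaller disk contains both endpoints, so this is the minimum enclosing circle.
Diameter = 2r = 2√(76.5) ≈ 17.49.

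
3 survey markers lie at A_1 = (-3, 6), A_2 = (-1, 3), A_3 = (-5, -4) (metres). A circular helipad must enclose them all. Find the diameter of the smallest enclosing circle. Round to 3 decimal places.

10.198

Side lengths²: A_1A_2² = 13, A_1A_3² = 104, A_2A_3² = 65.
Since A_1A_3² = 104 ≥ 65 + 13 = 78, the angle opposite A_1A_3 is not acute, so the smallest enclosing circle has A_1A_3 as diameter.
Centre = midpoint of A_1A_3 = (-4, 1), r² = 104/4 = 26.
Diameter = 2r = 2√26 ≈ 10.198.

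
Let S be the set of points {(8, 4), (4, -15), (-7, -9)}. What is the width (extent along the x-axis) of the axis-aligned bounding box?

max x = 8, min x = -7, so width = 15.

15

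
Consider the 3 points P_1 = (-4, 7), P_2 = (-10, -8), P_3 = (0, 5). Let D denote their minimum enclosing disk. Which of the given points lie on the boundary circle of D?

P_1, P_2, P_3

Side lengths²: P_1P_2² = 261, P_1P_3² = 20, P_2P_3² = 269.
Since P_2P_3² = 269 < 261 + 20 = 281, the triangle is acute, so the smallest enclosing circle is the circumcircle.
Circumcentre = (-133/24, -13/12), r² = 39005/576.
The points at distance exactly r from the centre are P_1, P_2, P_3 — 3 points.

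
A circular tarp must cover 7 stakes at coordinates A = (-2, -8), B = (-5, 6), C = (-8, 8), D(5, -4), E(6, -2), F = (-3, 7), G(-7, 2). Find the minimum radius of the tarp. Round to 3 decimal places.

By Welzl's lemma the MEC is supported by two points (diametrically opposite) or three points (on a circumcircle).
The minimum enclosing circle is determined by three boundary points: A, C, E.
Their circumcentre is (-101/41, 39/41) with r² = 135050/1681.
The farthest remaining point D is at distance² 134845/1681 ≤ 135050/1681.
r = √(135050/1681) ≈ 8.963.

8.963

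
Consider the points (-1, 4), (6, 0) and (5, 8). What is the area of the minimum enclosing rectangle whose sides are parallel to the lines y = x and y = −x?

In coordinates u = x + y, v = x − y the rectangle is axis-aligned; the map (x,y)→(u,v) scales areas by 2.
u-values: 3, 6, 13; range = 13 − 3 = 10.
v-values: -5, 6, -3; range = 6 − (-5) = 11.
Area = (10 × 11) / 2 = 55.

55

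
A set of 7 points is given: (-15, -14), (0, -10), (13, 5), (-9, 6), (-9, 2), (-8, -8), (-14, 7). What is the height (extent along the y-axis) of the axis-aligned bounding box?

21

max y = 7, min y = -14, so height = 21.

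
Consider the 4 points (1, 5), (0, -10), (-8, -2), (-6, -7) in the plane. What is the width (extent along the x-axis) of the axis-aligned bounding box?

9

max x = 1, min x = -8, so width = 9.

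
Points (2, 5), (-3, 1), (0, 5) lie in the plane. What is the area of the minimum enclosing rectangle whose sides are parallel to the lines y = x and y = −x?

9

In coordinates u = x + y, v = x − y the rectangle is axis-aligned; the map (x,y)→(u,v) scales areas by 2.
u-values: 7, -2, 5; range = 7 − (-2) = 9.
v-values: -3, -4, -5; range = -3 − (-5) = 2.
Area = (9 × 2) / 2 = 9.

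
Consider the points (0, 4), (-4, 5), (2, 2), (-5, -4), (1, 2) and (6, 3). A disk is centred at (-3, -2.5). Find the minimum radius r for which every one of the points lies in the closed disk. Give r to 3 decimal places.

10.548

The required radius is the distance from (-3, -2.5) to the farthest point.
Squared distances: 51.25, 57.25, 45.25, 6.25, 36.25, 111.25.
Maximum is 111.25, attained at (6, 3).
r = √(111.25) ≈ 10.548.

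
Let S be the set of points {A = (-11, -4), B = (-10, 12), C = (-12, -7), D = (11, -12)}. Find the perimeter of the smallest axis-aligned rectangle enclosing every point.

94

Width = max x − min x = 11 − (-12) = 23.
Height = max y − min y = 12 − (-12) = 24.
Perimeter = 2(23 + 24) = 94.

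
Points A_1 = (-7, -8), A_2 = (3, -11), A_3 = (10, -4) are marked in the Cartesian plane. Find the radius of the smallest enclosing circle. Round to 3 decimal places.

8.732

Side lengths²: A_1A_2² = 109, A_1A_3² = 305, A_2A_3² = 98.
Since A_1A_3² = 305 ≥ 109 + 98 = 207, the angle opposite A_1A_3 is not acute, so the smallest enclosing circle has A_1A_3 as diameter.
Centre = midpoint of A_1A_3 = (1.5, -6), r² = 305/4 = 76.25.
r = √(76.25) ≈ 8.732.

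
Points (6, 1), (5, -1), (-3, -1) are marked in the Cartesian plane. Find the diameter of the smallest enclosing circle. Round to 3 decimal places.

Call the three points A, B, C in the order given.
Side lengths²: AB² = 5, AC² = 85, BC² = 64.
Since AC² = 85 ≥ 64 + 5 = 69, the angle opposite AC is not acute, so the smallest enclosing circle has AC as diameter.
Centre = midpoint of AC = (1.5, 0), r² = 85/4 = 21.25.
Diameter = 2r = 2√(21.25) ≈ 9.220.

9.220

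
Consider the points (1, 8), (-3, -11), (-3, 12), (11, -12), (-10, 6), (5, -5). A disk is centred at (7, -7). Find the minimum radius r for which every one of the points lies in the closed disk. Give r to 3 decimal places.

The required radius is the distance from (7, -7) to the farthest point.
Squared distances: 261, 116, 461, 41, 458, 8.
Maximum is 461, attained at (-3, 12).
r = √461 ≈ 21.471.

21.471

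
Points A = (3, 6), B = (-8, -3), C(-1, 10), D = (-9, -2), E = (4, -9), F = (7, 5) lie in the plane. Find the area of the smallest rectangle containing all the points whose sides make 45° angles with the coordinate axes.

276

In coordinates u = x + y, v = x − y the rectangle is axis-aligned; the map (x,y)→(u,v) scales areas by 2.
u-values: 9, -11, 9, -11, -5, 12; range = 12 − (-11) = 23.
v-values: -3, -5, -11, -7, 13, 2; range = 13 − (-11) = 24.
Area = (23 × 24) / 2 = 276.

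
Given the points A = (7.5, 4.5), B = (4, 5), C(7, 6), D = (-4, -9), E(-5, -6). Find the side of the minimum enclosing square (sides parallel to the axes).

The bounding box has width 12.5 and height 15.
An axis-aligned square enclosing the set must have side ≥ max(width, height).
So the minimum side is max(12.5, 15) = 15.

15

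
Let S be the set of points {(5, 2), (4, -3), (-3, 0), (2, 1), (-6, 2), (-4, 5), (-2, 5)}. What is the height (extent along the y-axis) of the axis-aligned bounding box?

8

max y = 5, min y = -3, so height = 8.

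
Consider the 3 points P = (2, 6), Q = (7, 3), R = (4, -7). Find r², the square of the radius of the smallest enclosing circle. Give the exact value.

43.25

Side lengths²: PQ² = 34, PR² = 173, QR² = 109.
Since PR² = 173 ≥ 109 + 34 = 143, the angle opposite PR is not acute, so the smallest enclosing circle has PR as diameter.
Centre = midpoint of PR = (3, -0.5), r² = 173/4 = 43.25.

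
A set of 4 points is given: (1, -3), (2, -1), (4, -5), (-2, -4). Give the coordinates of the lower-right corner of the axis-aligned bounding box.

x-range [-2, 4], y-range [-5, -1].
The lower-right corner is (4, -5).

(4, -5)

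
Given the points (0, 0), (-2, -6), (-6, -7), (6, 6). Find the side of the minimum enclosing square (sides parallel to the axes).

13

The bounding box has width 12 and height 13.
An axis-aligned square enclosing the set must have side ≥ max(width, height).
So the minimum side is max(12, 13) = 13.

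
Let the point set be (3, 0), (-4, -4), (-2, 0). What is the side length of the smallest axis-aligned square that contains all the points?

The bounding box has width 7 and height 4.
An axis-aligned square enclosing the set must have side ≥ max(width, height).
So the minimum side is max(7, 4) = 7.

7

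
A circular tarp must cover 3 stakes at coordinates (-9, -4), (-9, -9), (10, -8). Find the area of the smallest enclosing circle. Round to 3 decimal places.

296.915

Call the three points A, B, C in the order given.
Side lengths²: AB² = 25, AC² = 377, BC² = 362.
Since AC² = 377 < 362 + 25 = 387, the triangle is acute, so the smallest enclosing circle is the circumcircle.
Circumcentre = (15/38, -6.5), r² = 68237/722.
Area = π·r² = π·68237/722 ≈ 296.915.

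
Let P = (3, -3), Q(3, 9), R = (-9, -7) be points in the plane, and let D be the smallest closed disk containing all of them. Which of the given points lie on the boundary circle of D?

Side lengths²: PQ² = 144, PR² = 160, QR² = 400.
Since QR² = 400 ≥ 160 + 144 = 304, the angle opposite QR is not acute, so the smallest enclosing circle has QR as diameter.
Centre = midpoint of QR = (-3, 1), r² = 400/4 = 100.
The points at distance exactly r from the centre are Q, R — 2 points.

Q, R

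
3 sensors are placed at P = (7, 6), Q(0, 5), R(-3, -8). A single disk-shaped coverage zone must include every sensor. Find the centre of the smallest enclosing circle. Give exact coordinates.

(2, -1)

Side lengths²: PQ² = 50, PR² = 296, QR² = 178.
Since PR² = 296 ≥ 178 + 50 = 228, the angle opposite PR is not acute, so the smallest enclosing circle has PR as diameter.
Centre = midpoint of PR = (2, -1), r² = 296/4 = 74.
Centre = (2, -1).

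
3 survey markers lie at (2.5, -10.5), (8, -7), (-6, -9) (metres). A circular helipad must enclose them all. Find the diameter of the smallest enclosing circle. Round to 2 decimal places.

Call the three points A, B, C in the order given.
Side lengths²: AB² = 42.5, AC² = 74.5, BC² = 200.
Since BC² = 200 ≥ 74.5 + 42.5 = 117, the angle opposite BC is not acute, so the smallest enclosing circle has BC as diameter.
Centre = midpoint of BC = (1, -8), r² = 200/4 = 50.
Diameter = 2r = 2√50 ≈ 14.14.

14.14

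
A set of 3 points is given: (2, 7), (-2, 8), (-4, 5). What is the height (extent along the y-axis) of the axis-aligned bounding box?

max y = 8, min y = 5, so height = 3.

3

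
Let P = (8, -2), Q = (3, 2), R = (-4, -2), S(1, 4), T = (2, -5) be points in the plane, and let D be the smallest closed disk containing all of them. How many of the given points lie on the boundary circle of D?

3

The minimum enclosing circle of a finite set is fixed by two of the points (as a diameter) or three (as a circumcircle).
The minimum enclosing circle is determined by three boundary points: P, R, S.
Their circumcentre is (2, -23/12) with r² = 5185/144.
The farthest remaining point Q is at distance² 2353/144 ≤ 5185/144.
The points at distance exactly r from the centre are P, R, S — 3 points.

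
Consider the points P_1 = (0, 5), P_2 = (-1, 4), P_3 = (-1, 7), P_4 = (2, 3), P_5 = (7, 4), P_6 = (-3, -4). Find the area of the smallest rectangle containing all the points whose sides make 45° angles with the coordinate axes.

99

In coordinates u = x + y, v = x − y the rectangle is axis-aligned; the map (x,y)→(u,v) scales areas by 2.
u-values: 5, 3, 6, 5, 11, -7; range = 11 − (-7) = 18.
v-values: -5, -5, -8, -1, 3, 1; range = 3 − (-8) = 11.
Area = (18 × 11) / 2 = 99.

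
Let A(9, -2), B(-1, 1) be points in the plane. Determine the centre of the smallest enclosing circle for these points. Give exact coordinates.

(4, -0.5)

The smallest circle enclosing two points has them as diameter endpoints.
Centre = midpoint = (4, -0.5); r² = |AB|²/4 = 109/4 = 27.25.
Centre = (4, -0.5).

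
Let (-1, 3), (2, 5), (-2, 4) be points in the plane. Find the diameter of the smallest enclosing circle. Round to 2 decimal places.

Call the three points A, B, C in the order given.
Side lengths²: AB² = 13, AC² = 2, BC² = 17.
Since BC² = 17 ≥ 13 + 2 = 15, the angle opposite BC is not acute, so the smallest enclosing circle has BC as diameter.
Centre = midpoint of BC = (0, 4.5), r² = 17/4 = 4.25.
Diameter = 2r = 2√(4.25) ≈ 4.12.

4.12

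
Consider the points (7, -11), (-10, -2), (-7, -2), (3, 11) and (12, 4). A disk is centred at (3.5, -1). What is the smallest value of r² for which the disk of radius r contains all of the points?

183.25

The required radius is the distance from (3.5, -1) to the farthest point.
Squared distances: 112.25, 183.25, 111.25, 144.25, 97.25.
Maximum is 183.25, attained at (-10, -2).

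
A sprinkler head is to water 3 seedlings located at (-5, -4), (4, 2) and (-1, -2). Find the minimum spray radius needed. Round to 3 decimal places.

Call the three points A, B, C in the order given.
Side lengths²: AB² = 117, AC² = 20, BC² = 41.
Since AB² = 117 ≥ 41 + 20 = 61, the angle opposite AB is not acute, so the smallest enclosing circle has AB as diameter.
Centre = midpoint of AB = (-0.5, -1), r² = 117/4 = 29.25.
r = √(29.25) ≈ 5.408.

5.408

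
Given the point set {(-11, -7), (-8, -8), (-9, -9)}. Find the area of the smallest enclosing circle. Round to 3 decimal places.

Call the three points A, B, C in the order given.
Side lengths²: AB² = 10, AC² = 8, BC² = 2.
Since AB² = 10 ≥ 8 + 2 = 10, the angle opposite AB is not acute, so the smallest enclosing circle has AB as diameter.
Centre = midpoint of AB = (-9.5, -7.5), r² = 10/4 = 2.5.
Area = π·r² = π·2.5 ≈ 7.854.

7.854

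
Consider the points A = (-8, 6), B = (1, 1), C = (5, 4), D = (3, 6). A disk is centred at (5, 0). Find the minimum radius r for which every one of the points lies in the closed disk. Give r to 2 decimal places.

14.32

The required radius is the distance from (5, 0) to the farthest point.
Squared distances: 205, 17, 16, 40.
Maximum is 205, attained at A.
r = √205 ≈ 14.32.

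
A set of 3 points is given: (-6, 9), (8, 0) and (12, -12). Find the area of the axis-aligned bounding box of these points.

x ranges over [-6, 12], width 18.
y ranges over [-12, 9], height 21.
Area = 18 × 21 = 378.

378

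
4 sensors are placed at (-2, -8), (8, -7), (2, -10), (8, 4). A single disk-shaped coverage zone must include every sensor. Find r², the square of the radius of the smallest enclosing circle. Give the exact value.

The minimum enclosing circle is determined by three boundary points: (-2, -8), (2, -10), (8, 4).
Their circumcentre is (57/17, -39/17) with r² = 17690/289.
The farthest remaining point (8, -7) is at distance² 12641/289 ≤ 17690/289.

17690/289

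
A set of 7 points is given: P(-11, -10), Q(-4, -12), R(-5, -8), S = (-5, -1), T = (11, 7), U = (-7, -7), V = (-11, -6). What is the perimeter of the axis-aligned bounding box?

Width = max x − min x = 11 − (-11) = 22.
Height = max y − min y = 7 − (-12) = 19.
Perimeter = 2(22 + 19) = 82.

82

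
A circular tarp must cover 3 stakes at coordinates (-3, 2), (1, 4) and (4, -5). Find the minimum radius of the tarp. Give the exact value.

5

Call the three points A, B, C in the order given.
Side lengths²: AB² = 20, AC² = 98, BC² = 90.
Since AC² = 98 < 90 + 20 = 110, the triangle is acute, so the smallest enclosing circle is the circumcircle.
Circumcentre = (1, -1), r² = 25.
r = √25 = 5.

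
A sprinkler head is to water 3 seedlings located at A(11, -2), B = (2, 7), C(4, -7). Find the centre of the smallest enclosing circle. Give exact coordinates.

Side lengths²: AB² = 162, AC² = 74, BC² = 200.
Since BC² = 200 < 162 + 74 = 236, the triangle is acute, so the smallest enclosing circle is the circumcircle.
Circumcentre = (25/6, 1/6), r² = 925/18.
Centre = (25/6, 1/6).

(25/6, 1/6)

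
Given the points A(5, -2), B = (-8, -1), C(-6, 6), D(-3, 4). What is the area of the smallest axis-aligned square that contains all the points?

The bounding box has width 13 and height 8.
An axis-aligned square enclosing the set must have side ≥ max(width, height).
So the minimum side is max(13, 8) = 13.
Area = 13² = 169.

169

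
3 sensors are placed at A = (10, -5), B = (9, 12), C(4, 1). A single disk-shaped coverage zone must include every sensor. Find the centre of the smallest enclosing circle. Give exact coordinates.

Side lengths²: AB² = 290, AC² = 72, BC² = 146.
Since AB² = 290 ≥ 146 + 72 = 218, the angle opposite AB is not acute, so the smallest enclosing circle has AB as diameter.
Centre = midpoint of AB = (9.5, 3.5), r² = 290/4 = 72.5.
Centre = (9.5, 3.5).

(9.5, 3.5)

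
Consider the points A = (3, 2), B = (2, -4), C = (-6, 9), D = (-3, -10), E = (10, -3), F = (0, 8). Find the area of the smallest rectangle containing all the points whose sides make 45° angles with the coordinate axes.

In coordinates u = x + y, v = x − y the rectangle is axis-aligned; the map (x,y)→(u,v) scales areas by 2.
u-values: 5, -2, 3, -13, 7, 8; range = 8 − (-13) = 21.
v-values: 1, 6, -15, 7, 13, -8; range = 13 − (-15) = 28.
Area = (21 × 28) / 2 = 294.

294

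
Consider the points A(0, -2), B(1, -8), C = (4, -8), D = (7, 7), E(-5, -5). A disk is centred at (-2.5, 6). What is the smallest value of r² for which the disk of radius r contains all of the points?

238.25

The required radius is the distance from (-2.5, 6) to the farthest point.
Squared distances: 70.25, 208.25, 238.25, 91.25, 127.25.
Maximum is 238.25, attained at C.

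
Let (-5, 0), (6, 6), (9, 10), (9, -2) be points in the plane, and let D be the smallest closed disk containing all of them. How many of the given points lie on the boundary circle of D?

The minimum enclosing circle of a finite set is fixed by two of the points (as a diameter) or three (as a circumcircle).
The minimum enclosing circle is determined by three boundary points: (-5, 0), (9, 10), (9, -2).
Their circumcentre is (19/7, 4) with r² = 3700/49.
The farthest remaining point (6, 6) is at distance² 725/49 ≤ 3700/49.
The points at distance exactly r from the centre are (-5, 0), (9, 10), (9, -2) — 3 points.

3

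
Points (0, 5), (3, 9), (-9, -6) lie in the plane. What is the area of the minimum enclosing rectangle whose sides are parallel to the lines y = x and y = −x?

In coordinates u = x + y, v = x − y the rectangle is axis-aligned; the map (x,y)→(u,v) scales areas by 2.
u-values: 5, 12, -15; range = 12 − (-15) = 27.
v-values: -5, -6, -3; range = -3 − (-6) = 3.
Area = (27 × 3) / 2 = 40.5.

40.5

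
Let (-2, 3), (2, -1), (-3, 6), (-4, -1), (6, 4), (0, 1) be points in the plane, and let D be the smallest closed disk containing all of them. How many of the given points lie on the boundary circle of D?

The minimum enclosing circle of a finite set is fixed by two of the points (as a diameter) or three (as a circumcircle).
The minimum enclosing circle is determined by three boundary points: (-3, 6), (-4, -1), (6, 4).
Their circumcentre is (21/26, 49/26) with r² = 10625/338.
The farthest remaining point (2, -1) is at distance² 3293/338 ≤ 10625/338.
The points at distance exactly r from the centre are (-3, 6), (-4, -1), (6, 4) — 3 points.

3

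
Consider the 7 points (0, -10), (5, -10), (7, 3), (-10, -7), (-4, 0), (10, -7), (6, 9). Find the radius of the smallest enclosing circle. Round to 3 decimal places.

The minimum enclosing circle is determined by three boundary points: (-10, -7), (10, -7), (6, 9).
Their circumcentre is (0, -1) with r² = 136.
The farthest remaining point (5, -10) is at distance² 106 ≤ 136.
r = √136 ≈ 11.662.

11.662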